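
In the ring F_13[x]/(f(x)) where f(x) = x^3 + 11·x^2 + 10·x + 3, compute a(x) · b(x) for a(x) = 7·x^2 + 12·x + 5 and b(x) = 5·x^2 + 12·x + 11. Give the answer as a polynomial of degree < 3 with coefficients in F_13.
Multiply as integer polynomials: a · b = 35·x^4 + 144·x^3 + 246·x^2 + 192·x + 55. Reducing coefficients mod 13: a · b ≡ 9·x^4 + x^3 + 12·x^2 + 10·x + 3. Now divide by f(x) = x^3 + 11·x^2 + 10·x + 3 in F_13[x], eliminating the leading term at each step:
  leading term 9·x^4: subtract (9·x)·f(x) = 9·x^4 + 8·x^3 + 12·x^2 + x, leaving 6·x^3 + 9·x + 3 (coefficients mod 13)
  leading term 6·x^3: subtract (6)·f(x) = 6·x^3 + x^2 + 8·x + 5, leaving 12·x^2 + x + 11 (coefficients mod 13)
The degree is now < 3, so this is the remainder. Hence a · b ≡ 12·x^2 + x + 11 in F_13[x]/(f).

Final answer: a · b ≡ 12·x^2 + x + 11 (mod f(x))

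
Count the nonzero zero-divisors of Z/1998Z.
Z/1998Z has 1349 nonzero zero-divisors

In Z/1998Z each nonzero element is either a unit (gcd with 1998 is 1) or a zero-divisor (gcd > 1). The number of units is φ(1998): factorise 1998 = 2 · 3^3 · 37, so φ(1998) = (2 − 1) · (3^3 − 3^2) · (37 − 1) = 1 · 18 · 36 = 648. The nonzero elements number 1998 − 1 = 1997. Hence the nonzero zero-divisors number 1997 − 648 = 1349.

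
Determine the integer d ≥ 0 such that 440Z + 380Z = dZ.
(440, 380) = (20); d = 20

In the PID Z, (a, b) is generated by gcd(a, b). Compute gcd(440, 380) with the extended Euclidean algorithm, tracking rows (r, s, t) with s·440 + t·380 = r:
  row A: (440, 1, 0)   [1·440 + 0·380 = 440]
  row B: (380, 0, 1)   [0·440 + 1·380 = 380]
  440 = 1·380 + 60   → row C = row A − 1·row B = (60, 1, −1)   [check: 1·440 − 1·380 = 60]
  380 = 6·60 + 20   → row D = row B − 6·row C = (20, −6, 7)   [check: −6·440 + 7·380 = 20]
  60 = 3·20 + 0   → remainder 0, stop. gcd = 20 (last nonzero row D).
So gcd(440, 380) = 20, with Bézout identity −6·440 + 7·380 = 20. Containment (⊇): the Bézout identity exhibits 20 as an element of (440, 380), giving (20) ⊆ (440, 380). Containment (⊆): since 20 | 440 and 20 | 380 (440 = 20·22, 380 = 20·19), every Z-linear combination of 440 and 380 is divisible by 20, so (440, 380) ⊆ (20). Therefore (440, 380) = (20), d = 20.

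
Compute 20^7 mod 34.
Use repeated squaring. Binary(7) = 111. Walk through the bits of the exponent 7 left-to-right: at each bit after the leading one, square the running value, then multiply by 20 if the bit is 1 (always reducing mod 34):
  bit 1 = 1 (leading): start with 20.
  bit 2 = 1: square 20^2 = 400 ≡ 26; bit is 1, so multiply 26·20 = 520 ≡ 10 (mod 34).
  bit 3 = 1: square 10^2 = 100 ≡ 32; bit is 1, so multiply 32·20 = 640 ≡ 28 (mod 34).
Final value: 20^7 ≡ 28 (mod 34).

Final answer: 28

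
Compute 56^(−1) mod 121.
Apply the extended Euclidean algorithm to (121, 56), tracking rows (r, s, t) with s·121 + t·56 = r. Each division r_prev = q·r_cur + r_new produces the new row as (previous row) − q·(current row):
  row A: (121, 1, 0)   [1·121 + 0·56 = 121]
  row B: (56, 0, 1)   [0·121 + 1·56 = 56]
  121 = 2·56 + 9   → row C = row A − 2·row B = (9, 1, −2)   [check: 1·121 − 2·56 = 9]
  56 = 6·9 + 2   → row D = row B − 6·row C = (2, −6, 13)   [check: −6·121 + 13·56 = 2]
  9 = 4·2 + 1   → row E = row C − 4·row D = (1, 25, −54)   [check: 25·121 − 54·56 = 1]
  2 = 2·1 + 0   → remainder 0, stop. gcd = 1 (last nonzero row E).
The gcd is 1, so 56 is invertible mod 121. The last nonzero row gives 25·121 − 54·56 = 1, so t = −54. So 56^(−1) ≡ −54 ≡ 67 (mod 121). Verify: 56 · 67 = 3752 ≡ 1 (mod 121). ✓

Final answer: 56^(−1) ≡ 67 (mod 121)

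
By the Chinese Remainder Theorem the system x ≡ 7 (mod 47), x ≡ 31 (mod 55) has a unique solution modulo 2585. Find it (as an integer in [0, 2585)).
The moduli 47, 55 are pairwise coprime, so by the CRT there is a unique solution mod 47·55 = 2585.
Solve by successive substitution. Start with x ≡ 7 (mod 47).
  Combine with x ≡ 31 (mod 55): write x = 7 + 47·t and require 7 + 47·t ≡ 31 (mod 55), i.e. 47·t ≡ 31 − 7 ≡ 24 (mod 55). Since 47^(−1) ≡ 48 (mod 55), t ≡ 48·24 ≡ 52 (mod 55). So x ≡ 7 + 47·52 = 2451 (mod 2585).
Unique solution in [0, 2585): x = 2451.

Final answer: x ≡ 2451 (mod 2585); the representative in [0, 2585) is 2451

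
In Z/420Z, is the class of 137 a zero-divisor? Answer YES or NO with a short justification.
NO

gcd(137, 420) = 1, so 137 is a unit in Z/420Z (it has a multiplicative inverse). A unit cannot be a zero-divisor: if 137·b ≡ 0 then multiplying both sides by 137^(−1) gives b ≡ 0. So 137 is not a zero-divisor.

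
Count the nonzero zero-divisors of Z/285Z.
Z/285Z has 140 nonzero zero-divisors

In Z/285Z each nonzero element is either a unit (gcd with 285 is 1) or a zero-divisor (gcd > 1). The number of units is φ(285): factorise 285 = 3 · 5 · 19, so φ(285) = (3 − 1) · (5 − 1) · (19 − 1) = 2 · 4 · 18 = 144. The nonzero elements number 285 − 1 = 284. Hence the nonzero zero-divisors number 284 − 144 = 140.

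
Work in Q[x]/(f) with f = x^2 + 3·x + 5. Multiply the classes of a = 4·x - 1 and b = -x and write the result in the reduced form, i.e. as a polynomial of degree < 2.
First multiply in Q[x] without reducing: a · b = -4·x^2 + x. Now divide by f(x) = x^2 + 3·x + 5, eliminating the leading term at each step:
  leading term -4·x^2: subtract (-4)·f(x) = -4·x^2 - 12·x - 20, leaving 13·x + 20
The degree is now < 2, so this is the remainder. Hence a · b ≡ 13·x + 20 in Q[x]/(f).

Final answer: a · b ≡ 13·x + 20 (mod f(x))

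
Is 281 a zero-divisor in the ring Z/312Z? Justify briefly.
gcd(281, 312) = 1, so 281 is a unit in Z/312Z (it has a multiplicative inverse). A unit cannot be a zero-divisor: if 281·b ≡ 0 then multiplying both sides by 281^(−1) gives b ≡ 0. So 281 is not a zero-divisor.

Final answer: NO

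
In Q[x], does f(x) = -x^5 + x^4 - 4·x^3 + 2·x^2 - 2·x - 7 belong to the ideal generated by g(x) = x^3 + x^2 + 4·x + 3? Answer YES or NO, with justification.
In Q[x] the ideal (g) consists of all multiples of g, so f ∈ (g) iff g | f, i.e. iff the remainder of f on division by g is 0. Divide f by g (g is monic, so eliminate the leading term of the running remainder at each step):
  leading term -x^5: subtract (-x^2)·g(x) = -x^5 - x^4 - 4·x^3 - 3·x^2, leaving 2·x^4 + 5·x^2 - 2·x - 7
  leading term 2·x^4: subtract (2·x)·g(x) = 2·x^4 + 2·x^3 + 8·x^2 + 6·x, leaving -2·x^3 - 3·x^2 - 8·x - 7
  leading term -2·x^3: subtract (-2)·g(x) = -2·x^3 - 2·x^2 - 8·x - 6, leaving -x^2 - 1
The remainder r(x) = -x^2 - 1 ≠ 0 (and deg r < deg g), so g ∤ f, i.e. f ∉ (g).

Final answer: NO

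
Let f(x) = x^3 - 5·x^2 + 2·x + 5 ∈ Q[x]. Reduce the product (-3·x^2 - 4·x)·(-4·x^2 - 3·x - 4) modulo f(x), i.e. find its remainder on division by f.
First multiply in Q[x] without reducing: a · b = 12·x^4 + 25·x^3 + 24·x^2 + 16·x. Now divide by f(x) = x^3 - 5·x^2 + 2·x + 5, eliminating the leading term at each step:
  leading term 12·x^4: subtract (12·x)·f(x) = 12·x^4 - 60·x^3 + 24·x^2 + 60·x, leaving 85·x^3 - 44·x
  leading term 85·x^3: subtract (85)·f(x) = 85·x^3 - 425·x^2 + 170·x + 425, leaving 425·x^2 - 214·x - 425
The degree is now < 3, so this is the remainder. Hence a · b ≡ 425·x^2 - 214·x - 425 in Q[x]/(f).

Final answer: a · b ≡ 425·x^2 - 214·x - 425 (mod f(x))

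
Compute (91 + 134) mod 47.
Reduce the summands first: 91 ≡ 44, 134 ≡ 40 (mod 47), so 91 + 134 ≡ 44 + 40 (mod 47). 44 + 40 = 84; 84 = 1·47 + 37, so (91 + 134) mod 47 = 37.

Final answer: 37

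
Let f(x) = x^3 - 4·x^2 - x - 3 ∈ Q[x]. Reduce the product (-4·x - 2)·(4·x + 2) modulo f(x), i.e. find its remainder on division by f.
First multiply in Q[x] without reducing: a · b = -16·x^2 - 16·x - 4. This already has degree < 3, so no reduction is needed. Hence a · b ≡ -16·x^2 - 16·x - 4 in Q[x]/(f).

Final answer: a · b ≡ -16·x^2 - 16·x - 4 (mod f(x))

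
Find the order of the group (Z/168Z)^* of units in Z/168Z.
|(Z/168Z)^*| = 48

(Z/168Z)^* consists of the classes a with gcd(a, 168) = 1, so its order is φ(168). φ is multiplicative, with φ(p^e) = p^e − p^(e−1). Factorise 168 = 2^3 · 3 · 7. Then
  φ(168) = (2^3 − 2^2) · (3 − 1) · (7 − 1) = 4 · 2 · 6 = 48.
Thus |(Z/168Z)^*| = 48.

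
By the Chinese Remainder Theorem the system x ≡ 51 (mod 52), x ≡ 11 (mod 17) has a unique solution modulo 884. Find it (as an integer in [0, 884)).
x ≡ 623 (mod 884); the representative in [0, 884) is 623

The moduli 52, 17 are pairwise coprime, so by the CRT there is a unique solution mod 52·17 = 884.
Solve by successive substitution. Start with x ≡ 51 (mod 52).
  Combine with x ≡ 11 (mod 17): write x = 51 + 52·t and require 51 + 52·t ≡ 11 (mod 17), i.e. 52·t ≡ 11 − 51 ≡ 11 (mod 17). Since 52^(−1) ≡ 1 (mod 17) (52 ≡ 1 (mod 17)), t ≡ 1·11 ≡ 11 (mod 17). So x ≡ 51 + 52·11 = 623 (mod 884).
Unique solution in [0, 884): x = 623.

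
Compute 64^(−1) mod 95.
Apply the extended Euclidean algorithm to (95, 64), tracking rows (r, s, t) with s·95 + t·64 = r. Each division r_prev = q·r_cur + r_new produces the new row as (previous row) − q·(current row):
  row A: (95, 1, 0)   [1·95 + 0·64 = 95]
  row B: (64, 0, 1)   [0·95 + 1·64 = 64]
  95 = 1·64 + 31   → row C = row A − 1·row B = (31, 1, −1)   [check: 1·95 − 1·64 = 31]
  64 = 2·31 + 2   → row D = row B − 2·row C = (2, −2, 3)   [check: −2·95 + 3·64 = 2]
  31 = 15·2 + 1   → row E = row C − 15·row D = (1, 31, −46)   [check: 31·95 − 46·64 = 1]
  2 = 2·1 + 0   → remainder 0, stop. gcd = 1 (last nonzero row E).
The gcd is 1, so 64 is invertible mod 95. The last nonzero row gives 31·95 − 46·64 = 1, so t = −46. So 64^(−1) ≡ −46 ≡ 49 (mod 95). Verify: 64 · 49 = 3136 ≡ 1 (mod 95). ✓

Final answer: 64^(−1) ≡ 49 (mod 95)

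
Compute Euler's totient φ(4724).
φ(4724) = 2360

φ is multiplicative, with φ(p^e) = p^e − p^(e−1). Factorise 4724 = 2^2 · 1181. Then
  φ(4724) = (2^2 − 2^1) · (1181 − 1) = 2 · 1180 = 2360.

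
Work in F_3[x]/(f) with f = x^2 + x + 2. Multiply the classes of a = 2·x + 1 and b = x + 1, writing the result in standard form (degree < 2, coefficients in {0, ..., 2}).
Multiply as integer polynomials: a · b = 2·x^2 + 3·x + 1. Reducing coefficients mod 3: a · b ≡ 2·x^2 + 1. Now divide by f(x) = x^2 + x + 2 in F_3[x], eliminating the leading term at each step:
  leading term 2·x^2: subtract (2)·f(x) = 2·x^2 + 2·x + 1, leaving x (coefficients mod 3)
The degree is now < 2, so this is the remainder. Hence a · b ≡ x in F_3[x]/(f).

Final answer: a · b ≡ x (mod f(x))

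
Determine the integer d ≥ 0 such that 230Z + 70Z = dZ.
In the PID Z, (a, b) is generated by gcd(a, b). Compute gcd(230, 70) with the extended Euclidean algorithm, tracking rows (r, s, t) with s·230 + t·70 = r:
  row A: (230, 1, 0)   [1·230 + 0·70 = 230]
  row B: (70, 0, 1)   [0·230 + 1·70 = 70]
  230 = 3·70 + 20   → row C = row A − 3·row B = (20, 1, −3)   [check: 1·230 − 3·70 = 20]
  70 = 3·20 + 10   → row D = row B − 3·row C = (10, −3, 10)   [check: −3·230 + 10·70 = 10]
  20 = 2·10 + 0   → remainder 0, stop. gcd = 10 (last nonzero row D).
So gcd(230, 70) = 10, with Bézout identity −3·230 + 10·70 = 10. Containment (⊇): the Bézout identity exhibits 10 as an element of (230, 70), giving (10) ⊆ (230, 70). Containment (⊆): since 10 | 230 and 10 | 70 (230 = 10·23, 70 = 10·7), every Z-linear combination of 230 and 70 is divisible by 10, so (230, 70) ⊆ (10). Therefore (230, 70) = (10), d = 10.

Final answer: (230, 70) = (10); d = 10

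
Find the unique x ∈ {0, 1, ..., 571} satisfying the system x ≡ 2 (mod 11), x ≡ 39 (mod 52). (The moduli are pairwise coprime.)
The moduli 11, 52 are pairwise coprime, so by the CRT there is a unique solution mod 11·52 = 572.
Solve by successive substitution. Start with x ≡ 2 (mod 11).
  Combine with x ≡ 39 (mod 52): write x = 2 + 11·t and require 2 + 11·t ≡ 39 (mod 52), i.e. 11·t ≡ 39 − 2 ≡ 37 (mod 52). Since 11^(−1) ≡ 19 (mod 52), t ≡ 19·37 ≡ 27 (mod 52). So x ≡ 2 + 11·27 = 299 (mod 572).
Unique solution in [0, 572): x = 299.

Final answer: x ≡ 299 (mod 572); the representative in [0, 572) is 299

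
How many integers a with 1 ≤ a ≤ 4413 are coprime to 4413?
The number of a ∈ {1, ..., 4413} with gcd(a, 4413) = 1 is by definition Euler's totient φ(4413). φ is multiplicative, with φ(p^e) = p^e − p^(e−1). Factorise 4413 = 3 · 1471. Then
  φ(4413) = (3 − 1) · (1471 − 1) = 2 · 1470 = 2940.
So there are 2940 such integers.

Final answer: 2940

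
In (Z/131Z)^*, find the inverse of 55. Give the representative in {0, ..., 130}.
Apply the extended Euclidean algorithm to (131, 55), tracking rows (r, s, t) with s·131 + t·55 = r. Each division r_prev = q·r_cur + r_new produces the new row as (previous row) − q·(current row):
  row A: (131, 1, 0)   [1·131 + 0·55 = 131]
  row B: (55, 0, 1)   [0·131 + 1·55 = 55]
  131 = 2·55 + 21   → row C = row A − 2·row B = (21, 1, −2)   [check: 1·131 − 2·55 = 21]
  55 = 2·21 + 13   → row D = row B − 2·row C = (13, −2, 5)   [check: −2·131 + 5·55 = 13]
  21 = 1·13 + 8   → row E = row C − 1·row D = (8, 3, −7)   [check: 3·131 − 7·55 = 8]
  13 = 1·8 + 5   → row F = row D − 1·row E = (5, −5, 12)   [check: −5·131 + 12·55 = 5]
  8 = 1·5 + 3   → row G = row E − 1·row F = (3, 8, −19)   [check: 8·131 − 19·55 = 3]
  5 = 1·3 + 2   → row H = row F − 1·row G = (2, −13, 31)   [check: −13·131 + 31·55 = 2]
  3 = 1·2 + 1   → row I = row G − 1·row H = (1, 21, −50)   [check: 21·131 − 50·55 = 1]
  2 = 2·1 + 0   → remainder 0, stop. gcd = 1 (last nonzero row I).
The gcd is 1, so 55 is invertible mod 131. The last nonzero row gives 21·131 − 50·55 = 1, so t = −50. So 55^(−1) ≡ −50 ≡ 81 (mod 131). Verify: 55 · 81 = 4455 ≡ 1 (mod 131). ✓

Final answer: 55^(−1) ≡ 81 (mod 131)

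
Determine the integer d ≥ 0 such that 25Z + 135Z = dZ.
(25, 135) = (5); d = 5

In the PID Z, (a, b) is generated by gcd(a, b). Compute gcd(135, 25) with the extended Euclidean algorithm, tracking rows (r, s, t) with s·135 + t·25 = r:
  row A: (135, 1, 0)   [1·135 + 0·25 = 135]
  row B: (25, 0, 1)   [0·135 + 1·25 = 25]
  135 = 5·25 + 10   → row C = row A − 5·row B = (10, 1, −5)   [check: 1·135 − 5·25 = 10]
  25 = 2·10 + 5   → row D = row B − 2·row C = (5, −2, 11)   [check: −2·135 + 11·25 = 5]
  10 = 2·5 + 0   → remainder 0, stop. gcd = 5 (last nonzero row D).
So gcd(25, 135) = 5, with Bézout identity −2·135 + 11·25 = 5. Containment (⊇): the Bézout identity exhibits 5 as an element of (25, 135), giving (5) ⊆ (25, 135). Containment (⊆): since 5 | 25 and 5 | 135 (25 = 5·5, 135 = 5·27), every Z-linear combination of 25 and 135 is divisible by 5, so (25, 135) ⊆ (5). Therefore (25, 135) = (5), d = 5.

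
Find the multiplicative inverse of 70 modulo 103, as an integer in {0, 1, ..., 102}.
70^(−1) ≡ 78 (mod 103)

Apply the extended Euclidean algorithm to (103, 70), tracking rows (r, s, t) with s·103 + t·70 = r. Each division r_prev = q·r_cur + r_new produces the new row as (previous row) − q·(current row):
  row A: (103, 1, 0)   [1·103 + 0·70 = 103]
  row B: (70, 0, 1)   [0·103 + 1·70 = 70]
  103 = 1·70 + 33   → row C = row A − 1·row B = (33, 1, −1)   [check: 1·103 − 1·70 = 33]
  70 = 2·33 + 4   → row D = row B − 2·row C = (4, −2, 3)   [check: −2·103 + 3·70 = 4]
  33 = 8·4 + 1   → row E = row C − 8·row D = (1, 17, −25)   [check: 17·103 − 25·70 = 1]
  4 = 4·1 + 0   → remainder 0, stop. gcd = 1 (last nonzero row E).
The gcd is 1, so 70 is invertible mod 103. The last nonzero row gives 17·103 − 25·70 = 1, so t = −25. So 70^(−1) ≡ −25 ≡ 78 (mod 103). Verify: 70 · 78 = 5460 ≡ 1 (mod 103). ✓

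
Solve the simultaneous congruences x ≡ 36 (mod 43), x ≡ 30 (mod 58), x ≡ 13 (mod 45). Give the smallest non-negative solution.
The moduli 43, 58, 45 are pairwise coprime, so by the CRT there is a unique solution mod 43·58·45 = 112230.
Solve by successive substitution. Start with x ≡ 36 (mod 43).
  Combine with x ≡ 30 (mod 58): write x = 36 + 43·t and require 36 + 43·t ≡ 30 (mod 58), i.e. 43·t ≡ 30 − 36 ≡ 52 (mod 58). Since 43^(−1) ≡ 27 (mod 58), t ≡ 27·52 ≡ 12 (mod 58). So x ≡ 36 + 43·12 = 552 (mod 2494).
  Combine with x ≡ 13 (mod 45): write x = 552 + 2494·t and require 552 + 2494·t ≡ 13 (mod 45), i.e. 2494·t ≡ 13 − 552 ≡ 1 (mod 45). Since 2494^(−1) ≡ 19 (mod 45) (2494 ≡ 19 (mod 45)), t ≡ 19·1 ≡ 19 (mod 45). So x ≡ 552 + 2494·19 = 47938 (mod 112230).
Unique solution in [0, 112230): x = 47938.

Final answer: x ≡ 47938 (mod 112230); the representative in [0, 112230) is 47938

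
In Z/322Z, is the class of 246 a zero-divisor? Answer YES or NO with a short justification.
YES

gcd(246, 322) = 2 > 1, so 246 is not a unit in Z/322Z. In Z/nZ every nonzero non-unit is a zero-divisor: explicitly, take b = 322/gcd = 161 ≠ 0 (mod 322); then 246·161 = 39606 = 123·322, i.e. 246·161 ≡ 0 (mod 322). So 246 is a zero-divisor.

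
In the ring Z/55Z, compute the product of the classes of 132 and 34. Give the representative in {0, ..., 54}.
33

Reduce the factors first: 132 ≡ 22 (mod 55), so 132 · 34 ≡ 22 · 34 (mod 55). 22 · 34 = 748. Dividing by 55: 748 = 13·55 + 33. So (132 · 34) mod 55 = 33.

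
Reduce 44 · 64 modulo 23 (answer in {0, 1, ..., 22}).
10

Reduce the factors first: 44 ≡ 21, 64 ≡ 18 (mod 23), so 44 · 64 ≡ 21 · 18 (mod 23). 21 · 18 = 378. Dividing by 23: 378 = 16·23 + 10. So (44 · 64) mod 23 = 10.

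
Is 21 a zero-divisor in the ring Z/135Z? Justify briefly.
YES

gcd(21, 135) = 3 > 1, so 21 is not a unit in Z/135Z. In Z/nZ every nonzero non-unit is a zero-divisor: explicitly, take b = 135/gcd = 45 ≠ 0 (mod 135); then 21·45 = 945 = 7·135, i.e. 21·45 ≡ 0 (mod 135). So 21 is a zero-divisor.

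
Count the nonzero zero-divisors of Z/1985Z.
Z/1985Z has 400 nonzero zero-divisors

In Z/1985Z each nonzero element is either a unit (gcd with 1985 is 1) or a zero-divisor (gcd > 1). The number of units is φ(1985): factorise 1985 = 5 · 397, so φ(1985) = (5 − 1) · (397 − 1) = 4 · 396 = 1584. The nonzero elements number 1985 − 1 = 1984. Hence the nonzero zero-divisors number 1984 − 1584 = 400.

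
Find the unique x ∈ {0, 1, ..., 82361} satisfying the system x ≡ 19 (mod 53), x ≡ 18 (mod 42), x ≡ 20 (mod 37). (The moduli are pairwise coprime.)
x ≡ 12156 (mod 82362); the representative in [0, 82362) is 12156

The moduli 53, 42, 37 are pairwise coprime, so by the CRT there is a unique solution mod 53·42·37 = 82362.
Solve by successive substitution. Start with x ≡ 19 (mod 53).
  Combine with x ≡ 18 (mod 42): write x = 19 + 53·t and require 19 + 53·t ≡ 18 (mod 42), i.e. 53·t ≡ 18 − 19 ≡ 41 (mod 42). Since 53^(−1) ≡ 23 (mod 42) (53 ≡ 11 (mod 42)), t ≡ 23·41 ≡ 19 (mod 42). So x ≡ 19 + 53·19 = 1026 (mod 2226).
  Combine with x ≡ 20 (mod 37): write x = 1026 + 2226·t and require 1026 + 2226·t ≡ 20 (mod 37), i.e. 2226·t ≡ 20 − 1026 ≡ 30 (mod 37). Since 2226^(−1) ≡ 31 (mod 37) (2226 ≡ 6 (mod 37)), t ≡ 31·30 ≡ 5 (mod 37). So x ≡ 1026 + 2226·5 = 12156 (mod 82362).
Unique solution in [0, 82362): x = 12156.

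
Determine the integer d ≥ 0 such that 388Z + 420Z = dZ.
In the PID Z, (a, b) is generated by gcd(a, b). Compute gcd(420, 388) with the extended Euclidean algorithm, tracking rows (r, s, t) with s·420 + t·388 = r:
  row A: (420, 1, 0)   [1·420 + 0·388 = 420]
  row B: (388, 0, 1)   [0·420 + 1·388 = 388]
  420 = 1·388 + 32   → row C = row A − 1·row B = (32, 1, −1)   [check: 1·420 − 1·388 = 32]
  388 = 12·32 + 4   → row D = row B − 12·row C = (4, −12, 13)   [check: −12·420 + 13·388 = 4]
  32 = 8·4 + 0   → remainder 0, stop. gcd = 4 (last nonzero row D).
So gcd(388, 420) = 4, with Bézout identity −12·420 + 13·388 = 4. Containment (⊇): the Bézout identity exhibits 4 as an element of (388, 420), giving (4) ⊆ (388, 420). Containment (⊆): since 4 | 388 and 4 | 420 (388 = 4·97, 420 = 4·105), every Z-linear combination of 388 and 420 is divisible by 4, so (388, 420) ⊆ (4). Therefore (388, 420) = (4), d = 4.

Final answer: (388, 420) = (4); d = 4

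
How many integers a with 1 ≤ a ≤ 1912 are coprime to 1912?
The number of a ∈ {1, ..., 1912} with gcd(a, 1912) = 1 is by definition Euler's totient φ(1912). φ is multiplicative, with φ(p^e) = p^e − p^(e−1). Factorise 1912 = 2^3 · 239. Then
  φ(1912) = (2^3 − 2^2) · (239 − 1) = 4 · 238 = 952.
So there are 952 such integers.

Final answer: 952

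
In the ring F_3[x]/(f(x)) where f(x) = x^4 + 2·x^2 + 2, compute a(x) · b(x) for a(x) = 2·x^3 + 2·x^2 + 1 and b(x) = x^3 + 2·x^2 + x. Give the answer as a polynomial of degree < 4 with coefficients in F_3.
a · b ≡ x + 2 (mod f(x))

Multiply as integer polynomials: a · b = 2·x^6 + 6·x^5 + 6·x^4 + 3·x^3 + 2·x^2 + x. Reducing coefficients mod 3: a · b ≡ 2·x^6 + 2·x^2 + x. Now divide by f(x) = x^4 + 2·x^2 + 2 in F_3[x], eliminating the leading term at each step:
  leading term 2·x^6: subtract (2·x^2)·f(x) = 2·x^6 + x^4 + x^2, leaving 2·x^4 + x^2 + x (coefficients mod 3)
  leading term 2·x^4: subtract (2)·f(x) = 2·x^4 + x^2 + 1, leaving x + 2 (coefficients mod 3)
The degree is now < 4, so this is the remainder. Hence a · b ≡ x + 2 in F_3[x]/(f).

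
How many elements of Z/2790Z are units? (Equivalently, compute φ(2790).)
Z/2790Z has φ(2790) = 720 units

An element a ∈ Z/2790Z is a unit iff gcd(a, 2790) = 1, so the number of units is φ(2790). φ is multiplicative, with φ(p^e) = p^e − p^(e−1). Factorise 2790 = 2 · 3^2 · 5 · 31. Then
  φ(2790) = (2 − 1) · (3^2 − 3^1) · (5 − 1) · (31 − 1) = 1 · 6 · 4 · 30 = 720.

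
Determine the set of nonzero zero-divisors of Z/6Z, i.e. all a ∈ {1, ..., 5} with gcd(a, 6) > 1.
nonzero zero-divisors of Z/6Z = {2, 3, 4}

An element a ∈ Z/6Z (with a ≠ 0) is a zero-divisor iff gcd(a, 6) > 1 (because a is a unit precisely when gcd(a, n) = 1, and in Z/nZ every nonzero, non-unit element is a zero-divisor). Scan a = 1, ..., 5 and keep those with gcd(a, 6) > 1:
  gcd(2, 6) = 2, gcd(3, 6) = 3, gcd(4, 6) = 2.
All other a ∈ {1, ..., 5} have gcd(a, 6) = 1 and are units. So the nonzero zero-divisors are exactly the 3 values of a appearing in this scan.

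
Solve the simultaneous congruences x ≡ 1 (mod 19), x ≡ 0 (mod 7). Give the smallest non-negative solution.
The moduli 19, 7 are pairwise coprime, so by the CRT there is a unique solution mod 19·7 = 133.
Solve by successive substitution. Start with x ≡ 1 (mod 19).
  Combine with x ≡ 0 (mod 7): write x = 1 + 19·t and require 1 + 19·t ≡ 0 (mod 7), i.e. 19·t ≡ 0 − 1 ≡ 6 (mod 7). Since 19^(−1) ≡ 3 (mod 7) (19 ≡ 5 (mod 7)), t ≡ 3·6 ≡ 4 (mod 7). So x ≡ 1 + 19·4 = 77 (mod 133).
Unique solution in [0, 133): x = 77.

Final answer: x ≡ 77 (mod 133); the representative in [0, 133) is 77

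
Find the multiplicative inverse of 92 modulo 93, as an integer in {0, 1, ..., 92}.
Apply the extended Euclidean algorithm to (93, 92), tracking rows (r, s, t) with s·93 + t·92 = r. Each division r_prev = q·r_cur + r_new produces the new row as (previous row) − q·(current row):
  row A: (93, 1, 0)   [1·93 + 0·92 = 93]
  row B: (92, 0, 1)   [0·93 + 1·92 = 92]
  93 = 1·92 + 1   → row C = row A − 1·row B = (1, 1, −1)   [check: 1·93 − 1·92 = 1]
  92 = 92·1 + 0   → remainder 0, stop. gcd = 1 (last nonzero row C).
The gcd is 1, so 92 is invertible mod 93. The last nonzero row gives 1·93 − 1·92 = 1, so t = −1. So 92^(−1) ≡ −1 ≡ 92 (mod 93). Verify: 92 · 92 = 8464 ≡ 1 (mod 93). ✓

Final answer: 92^(−1) ≡ 92 (mod 93)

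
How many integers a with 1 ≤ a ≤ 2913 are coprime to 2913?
1940

The number of a ∈ {1, ..., 2913} with gcd(a, 2913) = 1 is by definition Euler's totient φ(2913). φ is multiplicative, with φ(p^e) = p^e − p^(e−1). Factorise 2913 = 3 · 971. Then
  φ(2913) = (3 − 1) · (971 − 1) = 2 · 970 = 1940.
So there are 1940 such integers.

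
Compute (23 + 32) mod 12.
Reduce the summands first: 23 ≡ 11, 32 ≡ 8 (mod 12), so 23 + 32 ≡ 11 + 8 (mod 12). 11 + 8 = 19; 19 = 1·12 + 7, so (23 + 32) mod 12 = 7.

Final answer: 7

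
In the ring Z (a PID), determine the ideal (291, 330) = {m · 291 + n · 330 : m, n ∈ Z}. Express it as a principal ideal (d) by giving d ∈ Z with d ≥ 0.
(291, 330) = (3); d = 3

In the PID Z, (a, b) is generated by gcd(a, b). Compute gcd(330, 291) with the extended Euclidean algorithm, tracking rows (r, s, t) with s·330 + t·291 = r:
  row A: (330, 1, 0)   [1·330 + 0·291 = 330]
  row B: (291, 0, 1)   [0·330 + 1·291 = 291]
  330 = 1·291 + 39   → row C = row A − 1·row B = (39, 1, −1)   [check: 1·330 − 1·291 = 39]
  291 = 7·39 + 18   → row D = row B − 7·row C = (18, −7, 8)   [check: −7·330 + 8·291 = 18]
  39 = 2·18 + 3   → row E = row C − 2·row D = (3, 15, −17)   [check: 15·330 − 17·291 = 3]
  18 = 6·3 + 0   → remainder 0, stop. gcd = 3 (last nonzero row E).
So gcd(291, 330) = 3, with Bézout identity 15·330 − 17·291 = 3. Containment (⊇): the Bézout identity exhibits 3 as an element of (291, 330), giving (3) ⊆ (291, 330). Containment (⊆): since 3 | 291 and 3 | 330 (291 = 3·97, 330 = 3·110), every Z-linear combination of 291 and 330 is divisible by 3, so (291, 330) ⊆ (3). Therefore (291, 330) = (3), d = 3.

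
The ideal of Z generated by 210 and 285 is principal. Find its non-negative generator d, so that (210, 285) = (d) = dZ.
(210, 285) = (15); d = 15

In the PID Z, (a, b) is generated by gcd(a, b). Compute gcd(285, 210) with the extended Euclidean algorithm, tracking rows (r, s, t) with s·285 + t·210 = r:
  row A: (285, 1, 0)   [1·285 + 0·210 = 285]
  row B: (210, 0, 1)   [0·285 + 1·210 = 210]
  285 = 1·210 + 75   → row C = row A − 1·row B = (75, 1, −1)   [check: 1·285 − 1·210 = 75]
  210 = 2·75 + 60   → row D = row B − 2·row C = (60, −2, 3)   [check: −2·285 + 3·210 = 60]
  75 = 1·60 + 15   → row E = row C − 1·row D = (15, 3, −4)   [check: 3·285 − 4·210 = 15]
  60 = 4·15 + 0   → remainder 0, stop. gcd = 15 (last nonzero row E).
So gcd(210, 285) = 15, with Bézout identity 3·285 − 4·210 = 15. Containment (⊇): the Bézout identity exhibits 15 as an element of (210, 285), giving (15) ⊆ (210, 285). Containment (⊆): since 15 | 210 and 15 | 285 (210 = 15·14, 285 = 15·19), every Z-linear combination of 210 and 285 is divisible by 15, so (210, 285) ⊆ (15). Therefore (210, 285) = (15), d = 15.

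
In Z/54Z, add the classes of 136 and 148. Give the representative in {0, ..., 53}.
14

Reduce the summands first: 136 ≡ 28, 148 ≡ 40 (mod 54), so 136 + 148 ≡ 28 + 40 (mod 54). 28 + 40 = 68; 68 = 1·54 + 14, so (136 + 148) mod 54 = 14.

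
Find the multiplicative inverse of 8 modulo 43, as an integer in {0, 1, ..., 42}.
8^(−1) ≡ 27 (mod 43)

Apply the extended Euclidean algorithm to (43, 8), tracking rows (r, s, t) with s·43 + t·8 = r. Each division r_prev = q·r_cur + r_new produces the new row as (previous row) − q·(current row):
  row A: (43, 1, 0)   [1·43 + 0·8 = 43]
  row B: (8, 0, 1)   [0·43 + 1·8 = 8]
  43 = 5·8 + 3   → row C = row A − 5·row B = (3, 1, −5)   [check: 1·43 − 5·8 = 3]
  8 = 2·3 + 2   → row D = row B − 2·row C = (2, −2, 11)   [check: −2·43 + 11·8 = 2]
  3 = 1·2 + 1   → row E = row C − 1·row D = (1, 3, −16)   [check: 3·43 − 16·8 = 1]
  2 = 2·1 + 0   → remainder 0, stop. gcd = 1 (last nonzero row E).
The gcd is 1, so 8 is invertible mod 43. The last nonzero row gives 3·43 − 16·8 = 1, so t = −16. So 8^(−1) ≡ −16 ≡ 27 (mod 43). Verify: 8 · 27 = 216 ≡ 1 (mod 43). ✓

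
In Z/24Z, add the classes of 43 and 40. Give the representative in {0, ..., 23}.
11

Reduce the summands first: 43 ≡ 19, 40 ≡ 16 (mod 24), so 43 + 40 ≡ 19 + 16 (mod 24). 19 + 16 = 35; 35 = 1·24 + 11, so (43 + 40) mod 24 = 11.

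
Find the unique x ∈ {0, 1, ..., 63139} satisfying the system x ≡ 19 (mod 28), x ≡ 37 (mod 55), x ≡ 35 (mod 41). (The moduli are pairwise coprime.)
The moduli 28, 55, 41 are pairwise coprime, so by the CRT there is a unique solution mod 28·55·41 = 63140.
Solve by successive substitution. Start with x ≡ 19 (mod 28).
  Combine with x ≡ 37 (mod 55): write x = 19 + 28·t and require 19 + 28·t ≡ 37 (mod 55), i.e. 28·t ≡ 37 − 19 ≡ 18 (mod 55). Since 28^(−1) ≡ 2 (mod 55), t ≡ 2·18 ≡ 36 (mod 55). So x ≡ 19 + 28·36 = 1027 (mod 1540).
  Combine with x ≡ 35 (mod 41): write x = 1027 + 1540·t and require 1027 + 1540·t ≡ 35 (mod 41), i.e. 1540·t ≡ 35 − 1027 ≡ 33 (mod 41). Since 1540^(−1) ≡ 25 (mod 41) (1540 ≡ 23 (mod 41)), t ≡ 25·33 ≡ 5 (mod 41). So x ≡ 1027 + 1540·5 = 8727 (mod 63140).
Unique solution in [0, 63140): x = 8727.

Final answer: x ≡ 8727 (mod 63140); the representative in [0, 63140) is 8727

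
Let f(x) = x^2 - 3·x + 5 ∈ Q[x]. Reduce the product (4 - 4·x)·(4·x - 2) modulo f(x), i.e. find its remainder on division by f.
a · b ≡ 72 - 24·x (mod f(x))

First multiply in Q[x] without reducing: a · b = -16·x^2 + 24·x - 8. Now divide by f(x) = x^2 - 3·x + 5, eliminating the leading term at each step:
  leading term -16·x^2: subtract (-16)·f(x) = -16·x^2 + 48·x - 80, leaving 72 - 24·x
The degree is now < 2, so this is the remainder. Hence a · b ≡ 72 - 24·x in Q[x]/(f).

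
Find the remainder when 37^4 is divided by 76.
1

Use repeated squaring. Binary(4) = 100. Walk through the bits of the exponent 4 left-to-right: at each bit after the leading one, square the running value, then multiply by 37 if the bit is 1 (always reducing mod 76):
  bit 1 = 1 (leading): start with 37.
  bit 2 = 0: square 37^2 = 1369 ≡ 1 (mod 76).
  bit 3 = 0: square 1^2 = 1 (mod 76).
Final value: 37^4 ≡ 1 (mod 76).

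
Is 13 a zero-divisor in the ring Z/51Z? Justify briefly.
gcd(13, 51) = 1, so 13 is a unit in Z/51Z (it has a multiplicative inverse). A unit cannot be a zero-divisor: if 13·b ≡ 0 then multiplying both sides by 13^(−1) gives b ≡ 0. So 13 is not a zero-divisor.

Final answer: NO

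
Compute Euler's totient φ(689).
φ(689) = 624

φ is multiplicative, with φ(p^e) = p^e − p^(e−1). Factorise 689 = 13 · 53. Then
  φ(689) = (13 − 1) · (53 − 1) = 12 · 52 = 624.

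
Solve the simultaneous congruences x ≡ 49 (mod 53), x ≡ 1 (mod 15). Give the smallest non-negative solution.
x ≡ 526 (mod 795); the representative in [0, 795) is 526

The moduli 53, 15 are pairwise coprime, so by the CRT there is a unique solution mod 53·15 = 795.
Solve by successive substitution. Start with x ≡ 49 (mod 53).
  Combine with x ≡ 1 (mod 15): write x = 49 + 53·t and require 49 + 53·t ≡ 1 (mod 15), i.e. 53·t ≡ 1 − 49 ≡ 12 (mod 15). Since 53^(−1) ≡ 2 (mod 15) (53 ≡ 8 (mod 15)), t ≡ 2·12 ≡ 9 (mod 15). So x ≡ 49 + 53·9 = 526 (mod 795).
Unique solution in [0, 795): x = 526.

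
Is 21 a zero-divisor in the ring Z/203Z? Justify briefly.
gcd(21, 203) = 7 > 1, so 21 is not a unit in Z/203Z. In Z/nZ every nonzero non-unit is a zero-divisor: explicitly, take b = 203/gcd = 29 ≠ 0 (mod 203); then 21·29 = 609 = 3·203, i.e. 21·29 ≡ 0 (mod 203). So 21 is a zero-divisor.

Final answer: YES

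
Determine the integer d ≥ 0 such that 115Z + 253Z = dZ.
(115, 253) = (23); d = 23

In the PID Z, (a, b) is generated by gcd(a, b). Compute gcd(253, 115) with the extended Euclidean algorithm, tracking rows (r, s, t) with s·253 + t·115 = r:
  row A: (253, 1, 0)   [1·253 + 0·115 = 253]
  row B: (115, 0, 1)   [0·253 + 1·115 = 115]
  253 = 2·115 + 23   → row C = row A − 2·row B = (23, 1, −2)   [check: 1·253 − 2·115 = 23]
  115 = 5·23 + 0   → remainder 0, stop. gcd = 23 (last nonzero row C).
So gcd(115, 253) = 23, with Bézout identity 1·253 − 2·115 = 23. Containment (⊇): the Bézout identity exhibits 23 as an element of (115, 253), giving (23) ⊆ (115, 253). Containment (⊆): since 23 | 115 and 23 | 253 (115 = 23·5, 253 = 23·11), every Z-linear combination of 115 and 253 is divisible by 23, so (115, 253) ⊆ (23). Therefore (115, 253) = (23), d = 23.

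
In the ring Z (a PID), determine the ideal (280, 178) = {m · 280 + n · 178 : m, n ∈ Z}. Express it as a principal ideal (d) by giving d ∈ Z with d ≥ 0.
In the PID Z, (a, b) is generated by gcd(a, b). Compute gcd(280, 178) with the extended Euclidean algorithm, tracking rows (r, s, t) with s·280 + t·178 = r:
  row A: (280, 1, 0)   [1·280 + 0·178 = 280]
  row B: (178, 0, 1)   [0·280 + 1·178 = 178]
  280 = 1·178 + 102   → row C = row A − 1·row B = (102, 1, −1)   [check: 1·280 − 1·178 = 102]
  178 = 1·102 + 76   → row D = row B − 1·row C = (76, −1, 2)   [check: −1·280 + 2·178 = 76]
  102 = 1·76 + 26   → row E = row C − 1·row D = (26, 2, −3)   [check: 2·280 − 3·178 = 26]
  76 = 2·26 + 24   → row F = row D − 2·row E = (24, −5, 8)   [check: −5·280 + 8·178 = 24]
  26 = 1·24 + 2   → row G = row E − 1·row F = (2, 7, −11)   [check: 7·280 − 11·178 = 2]
  24 = 12·2 + 0   → remainder 0, stop. gcd = 2 (last nonzero row G).
So gcd(280, 178) = 2, with Bézout identity 7·280 − 11·178 = 2. Containment (⊇): the Bézout identity exhibits 2 as an element of (280, 178), giving (2) ⊆ (280, 178). Containment (⊆): since 2 | 280 and 2 | 178 (280 = 2·140, 178 = 2·89), every Z-linear combination of 280 and 178 is divisible by 2, so (280, 178) ⊆ (2). Therefore (280, 178) = (2), d = 2.

Final answer: (280, 178) = (2); d = 2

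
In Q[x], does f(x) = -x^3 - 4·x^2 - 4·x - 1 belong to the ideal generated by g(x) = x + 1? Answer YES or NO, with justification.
YES

In Q[x] the ideal (g) consists of all multiples of g, so f ∈ (g) iff g | f, i.e. iff the remainder of f on division by g is 0. Divide f by g (g is monic, so eliminate the leading term of the running remainder at each step):
  leading term -x^3: subtract (-x^2)·g(x) = -x^3 - x^2, leaving -3·x^2 - 4·x - 1
  leading term -3·x^2: subtract (-3·x)·g(x) = -3·x^2 - 3·x, leaving -x - 1
  leading term -x: subtract (-1)·g(x) = -x - 1, leaving 0
The remainder is 0, so f(x) = g(x) · h(x) with h(x) = -x^2 - 3·x - 1. Hence g | f, i.e. f ∈ (g).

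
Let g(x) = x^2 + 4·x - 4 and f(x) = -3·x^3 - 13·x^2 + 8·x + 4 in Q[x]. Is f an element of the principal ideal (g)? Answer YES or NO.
YES

In Q[x] the ideal (g) consists of all multiples of g, so f ∈ (g) iff g | f, i.e. iff the remainder of f on division by g is 0. Divide f by g (g is monic, so eliminate the leading term of the running remainder at each step):
  leading term -3·x^3: subtract (-3·x)·g(x) = -3·x^3 - 12·x^2 + 12·x, leaving -x^2 - 4·x + 4
  leading term -x^2: subtract (-1)·g(x) = -x^2 - 4·x + 4, leaving 0
The remainder is 0, so f(x) = g(x) · h(x) with h(x) = -3·x - 1. Hence g | f, i.e. f ∈ (g).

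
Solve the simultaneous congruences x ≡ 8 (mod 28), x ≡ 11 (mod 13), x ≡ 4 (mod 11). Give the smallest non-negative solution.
x ≡ 1324 (mod 4004); the representative in [0, 4004) is 1324

The moduli 28, 13, 11 are pairwise coprime, so by the CRT there is a unique solution mod 28·13·11 = 4004.
Solve by successive substitution. Start with x ≡ 8 (mod 28).
  Combine with x ≡ 11 (mod 13): write x = 8 + 28·t and require 8 + 28·t ≡ 11 (mod 13), i.e. 28·t ≡ 11 − 8 ≡ 3 (mod 13). Since 28^(−1) ≡ 7 (mod 13) (28 ≡ 2 (mod 13)), t ≡ 7·3 ≡ 8 (mod 13). So x ≡ 8 + 28·8 = 232 (mod 364).
  Combine with x ≡ 4 (mod 11): write x = 232 + 364·t and require 232 + 364·t ≡ 4 (mod 11), i.e. 364·t ≡ 4 − 232 ≡ 3 (mod 11). Since 364^(−1) ≡ 1 (mod 11) (364 ≡ 1 (mod 11)), t ≡ 1·3 ≡ 3 (mod 11). So x ≡ 232 + 364·3 = 1324 (mod 4004).
Unique solution in [0, 4004): x = 1324.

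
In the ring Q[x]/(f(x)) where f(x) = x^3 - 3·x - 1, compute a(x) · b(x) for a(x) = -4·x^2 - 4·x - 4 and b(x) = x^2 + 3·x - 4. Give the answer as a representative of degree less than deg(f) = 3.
First multiply in Q[x] without reducing: a · b = -4·x^4 - 16·x^3 + 4·x + 16. Now divide by f(x) = x^3 - 3·x - 1, eliminating the leading term at each step:
  leading term -4·x^4: subtract (-4·x)·f(x) = -4·x^4 + 12·x^2 + 4·x, leaving -16·x^3 - 12·x^2 + 16
  leading term -16·x^3: subtract (-16)·f(x) = -16·x^3 + 48·x + 16, leaving -12·x^2 - 48·x
The degree is now < 3, so this is the remainder. Hence a · b ≡ -12·x^2 - 48·x in Q[x]/(f).

Final answer: a · b ≡ -12·x^2 - 48·x (mod f(x))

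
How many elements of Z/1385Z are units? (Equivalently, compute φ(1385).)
Z/1385Z has φ(1385) = 1104 units

An element a ∈ Z/1385Z is a unit iff gcd(a, 1385) = 1, so the number of units is φ(1385). φ is multiplicative, with φ(p^e) = p^e − p^(e−1). Factorise 1385 = 5 · 277. Then
  φ(1385) = (5 − 1) · (277 − 1) = 4 · 276 = 1104.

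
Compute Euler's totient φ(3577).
φ(3577) = 3024

φ is multiplicative, with φ(p^e) = p^e − p^(e−1). Factorise 3577 = 7^2 · 73. Then
  φ(3577) = (7^2 − 7^1) · (73 − 1) = 42 · 72 = 3024.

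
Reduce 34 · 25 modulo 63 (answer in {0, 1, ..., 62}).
31

Both factors are already reduced mod 63. 34 · 25 = 850. Dividing by 63: 850 = 13·63 + 31. So (34 · 25) mod 63 = 31.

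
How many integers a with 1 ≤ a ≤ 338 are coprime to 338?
156

The number of a ∈ {1, ..., 338} with gcd(a, 338) = 1 is by definition Euler's totient φ(338). φ is multiplicative, with φ(p^e) = p^e − p^(e−1). Factorise 338 = 2 · 13^2. Then
  φ(338) = (2 − 1) · (13^2 − 13^1) = 1 · 156 = 156.
So there are 156 such integers.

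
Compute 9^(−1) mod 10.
Apply the extended Euclidean algorithm to (10, 9), tracking rows (r, s, t) with s·10 + t·9 = r. Each division r_prev = q·r_cur + r_new produces the new row as (previous row) − q·(current row):
  row A: (10, 1, 0)   [1·10 + 0·9 = 10]
  row B: (9, 0, 1)   [0·10 + 1·9 = 9]
  10 = 1·9 + 1   → row C = row A − 1·row B = (1, 1, −1)   [check: 1·10 − 1·9 = 1]
  9 = 9·1 + 0   → remainder 0, stop. gcd = 1 (last nonzero row C).
The gcd is 1, so 9 is invertible mod 10. The last nonzero row gives 1·10 − 1·9 = 1, so t = −1. So 9^(−1) ≡ −1 ≡ 9 (mod 10). Verify: 9 · 9 = 81 ≡ 1 (mod 10). ✓

Final answer: 9^(−1) ≡ 9 (mod 10)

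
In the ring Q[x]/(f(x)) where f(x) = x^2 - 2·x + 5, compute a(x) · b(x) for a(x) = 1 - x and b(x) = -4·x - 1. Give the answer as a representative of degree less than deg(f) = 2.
First multiply in Q[x] without reducing: a · b = 4·x^2 - 3·x - 1. Now divide by f(x) = x^2 - 2·x + 5, eliminating the leading term at each step:
  leading term 4·x^2: subtract (4)·f(x) = 4·x^2 - 8·x + 20, leaving 5·x - 21
The degree is now < 2, so this is the remainder. Hence a · b ≡ 5·x - 21 in Q[x]/(f).

Final answer: a · b ≡ 5·x - 21 (mod f(x))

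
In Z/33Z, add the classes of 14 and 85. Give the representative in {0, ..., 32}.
0

Reduce the summands first: 85 ≡ 19 (mod 33), so 14 + 85 ≡ 14 + 19 (mod 33). 14 + 19 = 33; 33 = 1·33 + 0, so (14 + 85) mod 33 = 0.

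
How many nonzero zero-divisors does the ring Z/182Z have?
In Z/182Z each nonzero element is either a unit (gcd with 182 is 1) or a zero-divisor (gcd > 1). The number of units is φ(182): factorise 182 = 2 · 7 · 13, so φ(182) = (2 − 1) · (7 − 1) · (13 − 1) = 1 · 6 · 12 = 72. The nonzero elements number 182 − 1 = 181. Hence the nonzero zero-divisors number 181 − 72 = 109.

Final answer: Z/182Z has 109 nonzero zero-divisors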